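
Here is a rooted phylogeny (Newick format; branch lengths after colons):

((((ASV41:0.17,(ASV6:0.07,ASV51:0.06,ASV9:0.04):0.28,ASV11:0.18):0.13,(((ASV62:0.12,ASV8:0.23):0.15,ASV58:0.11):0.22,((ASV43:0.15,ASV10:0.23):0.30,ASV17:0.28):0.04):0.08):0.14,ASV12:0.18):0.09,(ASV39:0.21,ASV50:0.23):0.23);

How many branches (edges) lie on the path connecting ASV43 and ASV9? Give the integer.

The MRCA of ASV43 and ASV9 is the node subtending ((ASV41,(ASV6,ASV51,ASV9),ASV11),(((ASV62,ASV8),ASV58),((ASV43,ASV10),ASV17))).
From ASV43 up to that node: 4 branches. From ASV9 up to the same node: 3 branches. Total: 4 + 3 = 7.

7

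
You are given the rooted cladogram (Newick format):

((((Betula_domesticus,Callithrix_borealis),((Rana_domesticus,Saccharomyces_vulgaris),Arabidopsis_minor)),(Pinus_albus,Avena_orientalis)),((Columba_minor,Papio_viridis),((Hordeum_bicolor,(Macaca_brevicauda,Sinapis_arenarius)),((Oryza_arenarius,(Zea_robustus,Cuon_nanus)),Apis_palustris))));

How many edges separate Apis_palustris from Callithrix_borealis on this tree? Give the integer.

8

The MRCA of Apis_palustris and Callithrix_borealis is the root of the tree.
From Apis_palustris up to that node: 4 branches. From Callithrix_borealis up to the same node: 4 branches. Total: 4 + 4 = 8.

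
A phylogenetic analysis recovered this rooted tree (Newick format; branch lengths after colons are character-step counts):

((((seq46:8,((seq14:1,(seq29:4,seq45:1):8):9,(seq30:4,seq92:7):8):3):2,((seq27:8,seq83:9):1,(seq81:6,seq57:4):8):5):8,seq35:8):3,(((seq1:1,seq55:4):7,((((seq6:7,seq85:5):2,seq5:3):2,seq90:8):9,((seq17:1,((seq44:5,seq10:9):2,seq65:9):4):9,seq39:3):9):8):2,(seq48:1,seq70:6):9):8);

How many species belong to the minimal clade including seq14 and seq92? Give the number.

The MRCA of seq14 and seq92 is the node subtending ((seq14,(seq29,seq45)),(seq30,seq92)).
That clade contains 5 terminal taxa: seq14, seq29, seq30, seq45, seq92.

5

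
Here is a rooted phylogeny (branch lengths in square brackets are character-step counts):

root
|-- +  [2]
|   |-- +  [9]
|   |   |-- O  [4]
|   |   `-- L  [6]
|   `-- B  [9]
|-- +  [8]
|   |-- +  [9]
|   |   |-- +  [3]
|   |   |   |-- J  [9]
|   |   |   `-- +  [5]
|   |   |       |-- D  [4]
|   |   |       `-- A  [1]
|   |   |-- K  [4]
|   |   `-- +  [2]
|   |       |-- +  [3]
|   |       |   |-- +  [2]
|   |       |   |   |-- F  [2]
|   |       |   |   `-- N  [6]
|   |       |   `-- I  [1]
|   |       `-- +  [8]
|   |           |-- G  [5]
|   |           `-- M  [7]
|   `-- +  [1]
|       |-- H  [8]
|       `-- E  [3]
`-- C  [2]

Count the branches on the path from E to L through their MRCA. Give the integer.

6

The MRCA of E and L is the root of the tree.
From E up to that node: 3 branches. From L up to the same node: 3 branches. Total: 3 + 3 = 6.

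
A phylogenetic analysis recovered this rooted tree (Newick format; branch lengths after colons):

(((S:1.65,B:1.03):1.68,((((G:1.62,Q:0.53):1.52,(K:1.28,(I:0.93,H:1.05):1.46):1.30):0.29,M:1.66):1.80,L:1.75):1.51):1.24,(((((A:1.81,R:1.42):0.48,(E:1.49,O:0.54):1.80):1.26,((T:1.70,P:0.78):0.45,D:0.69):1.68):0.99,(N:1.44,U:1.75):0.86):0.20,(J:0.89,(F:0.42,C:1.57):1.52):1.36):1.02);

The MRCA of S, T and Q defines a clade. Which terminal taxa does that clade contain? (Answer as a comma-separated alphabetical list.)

Tracing S: it sits inside (S,B).
Tracing T: it sits inside (T,P).
Tracing Q: it sits inside (G,Q).
The smallest clade enclosing all 3 is the whole tree (their MRCA is the root), so the answer is all 21 tips in alphabetical order.

A, B, C, D, E, F, G, H, I, J, K, L, M, N, O, P, Q, R, S, T, U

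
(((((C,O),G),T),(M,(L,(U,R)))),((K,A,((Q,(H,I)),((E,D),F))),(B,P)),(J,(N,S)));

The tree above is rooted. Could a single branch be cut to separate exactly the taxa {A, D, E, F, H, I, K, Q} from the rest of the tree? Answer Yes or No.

The most recent common ancestor of these taxa subtends (K,A,((Q,(H,I)),((E,D),F))).
That clade has exactly 8 tips — every listed taxon and nothing else — so the group is monophyletic.

Yes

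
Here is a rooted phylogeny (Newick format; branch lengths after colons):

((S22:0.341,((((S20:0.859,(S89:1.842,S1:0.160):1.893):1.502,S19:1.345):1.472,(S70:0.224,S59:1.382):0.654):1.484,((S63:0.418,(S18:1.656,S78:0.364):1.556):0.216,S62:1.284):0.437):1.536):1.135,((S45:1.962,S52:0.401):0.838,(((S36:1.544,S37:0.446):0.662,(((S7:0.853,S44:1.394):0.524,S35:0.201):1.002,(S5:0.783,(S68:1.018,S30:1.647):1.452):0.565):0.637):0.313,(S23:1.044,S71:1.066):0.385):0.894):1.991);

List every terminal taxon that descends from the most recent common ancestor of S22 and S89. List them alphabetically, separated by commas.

Tracing S22: it sits inside (S22,((((S20,(S89,S1)),S19),(S70,S59)),((S63,(S18,S78)),S62))).
Tracing S89: it sits inside (S89,S1).
The smallest clade enclosing both is (S22,((((S20,(S89,S1)),S19),(S70,S59)),((S63,(S18,S78)),S62))); the answer is its 11 terminal taxa in alphabetical order.

S1, S18, S19, S20, S22, S59, S62, S63, S70, S78, S89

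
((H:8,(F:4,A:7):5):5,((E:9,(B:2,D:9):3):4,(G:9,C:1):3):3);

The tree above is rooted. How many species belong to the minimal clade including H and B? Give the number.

The MRCA of H and B is the root, so the clade is the entire tree.
That clade contains 8 terminal taxa: A, B, C, D, E, F, G, H.

8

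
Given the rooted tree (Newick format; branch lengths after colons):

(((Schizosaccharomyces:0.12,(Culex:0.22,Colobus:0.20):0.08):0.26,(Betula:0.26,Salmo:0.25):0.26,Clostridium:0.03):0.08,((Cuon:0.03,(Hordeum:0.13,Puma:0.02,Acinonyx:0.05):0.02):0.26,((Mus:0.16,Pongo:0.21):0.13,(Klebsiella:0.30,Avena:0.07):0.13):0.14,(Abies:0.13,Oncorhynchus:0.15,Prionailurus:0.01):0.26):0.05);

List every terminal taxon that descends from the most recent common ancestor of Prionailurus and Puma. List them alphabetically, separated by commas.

Abies, Acinonyx, Avena, Cuon, Hordeum, Klebsiella, Mus, Oncorhynchus, Pongo, Prionailurus, Puma

Tracing Prionailurus: it sits inside (Abies,Oncorhynchus,Prionailurus).
Tracing Puma: it sits inside (Hordeum,Puma,Acinonyx).
The smallest clade enclosing both is ((Cuon,(Hordeum,Puma,Acinonyx)),((Mus,Pongo),(Klebsiella,Avena)),(Abies,Oncorhynchus,Prionailurus)); the answer is its 11 terminal taxa in alphabetical order.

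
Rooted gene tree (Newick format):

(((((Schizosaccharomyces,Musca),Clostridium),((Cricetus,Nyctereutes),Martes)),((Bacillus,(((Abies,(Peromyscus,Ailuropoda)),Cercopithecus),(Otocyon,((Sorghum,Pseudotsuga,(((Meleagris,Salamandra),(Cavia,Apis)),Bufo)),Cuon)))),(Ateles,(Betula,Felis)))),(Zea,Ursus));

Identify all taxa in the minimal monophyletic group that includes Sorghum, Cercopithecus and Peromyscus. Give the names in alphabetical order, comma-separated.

Abies, Ailuropoda, Apis, Bufo, Cavia, Cercopithecus, Cuon, Meleagris, Otocyon, Peromyscus, Pseudotsuga, Salamandra, Sorghum

Tracing Sorghum: it sits inside (Sorghum,Pseudotsuga,(((Meleagris,Salamandra),(Cavia,Apis)),Bufo)).
Tracing Cercopithecus: it sits inside ((Abies,(Peromyscus,Ailuropoda)),Cercopithecus).
Tracing Peromyscus: it sits inside (Peromyscus,Ailuropoda).
The smallest clade enclosing all 3 is (((Abies,(Peromyscus,Ailuropoda)),Cercopithecus),(Otocyon,((Sorghum,Pseudotsuga,(((Meleagris,Salamandra),(Cavia,Apis)),Bufo)),Cuon))); the answer is its 13 terminal taxa in alphabetical order.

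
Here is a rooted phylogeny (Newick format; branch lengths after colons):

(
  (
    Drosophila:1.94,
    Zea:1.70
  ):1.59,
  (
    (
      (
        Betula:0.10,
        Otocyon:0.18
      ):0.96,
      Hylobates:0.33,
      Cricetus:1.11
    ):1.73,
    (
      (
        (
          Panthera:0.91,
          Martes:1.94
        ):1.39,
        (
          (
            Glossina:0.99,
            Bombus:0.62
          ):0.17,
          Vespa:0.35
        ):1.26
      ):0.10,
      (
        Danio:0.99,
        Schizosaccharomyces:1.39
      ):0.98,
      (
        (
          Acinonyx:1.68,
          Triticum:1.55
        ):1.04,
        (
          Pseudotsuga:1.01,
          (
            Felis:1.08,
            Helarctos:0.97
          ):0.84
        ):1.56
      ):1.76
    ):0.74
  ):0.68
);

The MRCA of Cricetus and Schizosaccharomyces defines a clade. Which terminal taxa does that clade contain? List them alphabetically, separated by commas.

Tracing Cricetus: it sits inside ((Betula,Otocyon),Hylobates,Cricetus).
Tracing Schizosaccharomyces: it sits inside (Danio,Schizosaccharomyces).
The smallest clade enclosing both is (((Betula,Otocyon),Hylobates,Cricetus),(((Panthera,Martes),((Glossina,Bombus),Vespa)),(Danio,Schizosaccharomyces),((Acinonyx,Triticum),(Pseudotsuga,(Felis,Helarctos))))); the answer is its 16 terminal taxa in alphabetical order.

Acinonyx, Betula, Bombus, Cricetus, Danio, Felis, Glossina, Helarctos, Hylobates, Martes, Otocyon, Panthera, Pseudotsuga, Schizosaccharomyces, Triticum, Vespa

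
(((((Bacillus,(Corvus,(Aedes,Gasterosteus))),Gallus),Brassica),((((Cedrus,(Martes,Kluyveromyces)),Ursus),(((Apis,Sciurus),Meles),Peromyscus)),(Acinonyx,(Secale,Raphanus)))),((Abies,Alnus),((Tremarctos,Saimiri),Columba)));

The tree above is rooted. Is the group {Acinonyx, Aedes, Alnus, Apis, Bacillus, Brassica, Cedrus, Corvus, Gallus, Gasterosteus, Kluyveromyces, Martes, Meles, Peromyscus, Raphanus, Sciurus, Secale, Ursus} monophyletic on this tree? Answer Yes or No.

No

The MRCA of the listed taxa is the root, so the smallest clade containing them is the whole tree.
That clade also contains Abies, Columba, Saimiri, Tremarctos, which are not in the proposed group, so the group is not monophyletic.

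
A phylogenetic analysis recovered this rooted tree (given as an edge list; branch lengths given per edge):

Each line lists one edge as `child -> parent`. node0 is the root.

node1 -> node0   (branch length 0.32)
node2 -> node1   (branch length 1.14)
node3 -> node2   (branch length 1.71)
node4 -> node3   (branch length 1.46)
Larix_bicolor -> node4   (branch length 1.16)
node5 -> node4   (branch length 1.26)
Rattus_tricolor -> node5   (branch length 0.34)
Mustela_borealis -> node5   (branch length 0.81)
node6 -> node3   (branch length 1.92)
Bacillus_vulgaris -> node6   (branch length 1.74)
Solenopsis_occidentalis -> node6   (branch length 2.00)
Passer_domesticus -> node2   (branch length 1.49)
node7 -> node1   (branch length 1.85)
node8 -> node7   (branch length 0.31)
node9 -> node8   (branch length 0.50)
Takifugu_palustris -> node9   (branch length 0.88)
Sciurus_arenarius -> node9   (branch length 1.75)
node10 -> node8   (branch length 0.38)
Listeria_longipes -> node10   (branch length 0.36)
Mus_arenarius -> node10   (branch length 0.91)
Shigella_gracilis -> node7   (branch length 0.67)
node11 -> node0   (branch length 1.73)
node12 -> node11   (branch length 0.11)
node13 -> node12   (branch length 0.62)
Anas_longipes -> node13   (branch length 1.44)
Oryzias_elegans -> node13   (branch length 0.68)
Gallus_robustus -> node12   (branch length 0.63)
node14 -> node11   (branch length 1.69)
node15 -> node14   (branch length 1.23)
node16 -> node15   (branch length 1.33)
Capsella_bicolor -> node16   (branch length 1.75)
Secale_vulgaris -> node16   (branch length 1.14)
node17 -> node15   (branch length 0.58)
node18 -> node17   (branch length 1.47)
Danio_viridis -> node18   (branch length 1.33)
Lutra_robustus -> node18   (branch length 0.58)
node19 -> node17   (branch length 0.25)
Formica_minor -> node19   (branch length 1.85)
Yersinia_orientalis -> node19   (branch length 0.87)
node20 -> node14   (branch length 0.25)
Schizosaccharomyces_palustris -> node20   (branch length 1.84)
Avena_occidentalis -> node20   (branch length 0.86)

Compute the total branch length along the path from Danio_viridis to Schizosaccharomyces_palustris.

6.70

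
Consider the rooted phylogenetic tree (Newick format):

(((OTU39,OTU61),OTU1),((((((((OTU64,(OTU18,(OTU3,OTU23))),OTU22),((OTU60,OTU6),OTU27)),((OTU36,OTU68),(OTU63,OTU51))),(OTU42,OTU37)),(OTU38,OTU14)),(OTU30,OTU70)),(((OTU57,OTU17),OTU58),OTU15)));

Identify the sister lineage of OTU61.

OTU39

OTU61 attaches to the tree at the node subtending (OTU39,OTU61).
The other lineage descending from that same node — the sister group — is the single tip OTU39.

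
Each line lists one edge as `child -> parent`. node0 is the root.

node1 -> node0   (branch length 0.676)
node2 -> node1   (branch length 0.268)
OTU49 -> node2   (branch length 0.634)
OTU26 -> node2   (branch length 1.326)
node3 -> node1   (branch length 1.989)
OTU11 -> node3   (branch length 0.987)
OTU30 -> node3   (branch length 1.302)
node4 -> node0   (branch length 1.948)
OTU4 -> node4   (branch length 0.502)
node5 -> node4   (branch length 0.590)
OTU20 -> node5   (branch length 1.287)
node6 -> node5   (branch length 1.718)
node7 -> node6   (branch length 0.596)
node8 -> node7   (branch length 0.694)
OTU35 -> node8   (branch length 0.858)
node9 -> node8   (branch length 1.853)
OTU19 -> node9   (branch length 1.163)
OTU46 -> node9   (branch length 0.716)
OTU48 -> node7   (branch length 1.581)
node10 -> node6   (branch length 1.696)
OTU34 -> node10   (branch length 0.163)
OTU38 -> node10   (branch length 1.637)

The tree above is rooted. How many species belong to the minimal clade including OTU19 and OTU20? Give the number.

7

The MRCA of OTU19 and OTU20 is the node subtending (OTU20,(((OTU35,(OTU19,OTU46)),OTU48),(OTU34,OTU38))).
That clade contains 7 terminal taxa: OTU19, OTU20, OTU34, OTU35, OTU38, OTU46, OTU48.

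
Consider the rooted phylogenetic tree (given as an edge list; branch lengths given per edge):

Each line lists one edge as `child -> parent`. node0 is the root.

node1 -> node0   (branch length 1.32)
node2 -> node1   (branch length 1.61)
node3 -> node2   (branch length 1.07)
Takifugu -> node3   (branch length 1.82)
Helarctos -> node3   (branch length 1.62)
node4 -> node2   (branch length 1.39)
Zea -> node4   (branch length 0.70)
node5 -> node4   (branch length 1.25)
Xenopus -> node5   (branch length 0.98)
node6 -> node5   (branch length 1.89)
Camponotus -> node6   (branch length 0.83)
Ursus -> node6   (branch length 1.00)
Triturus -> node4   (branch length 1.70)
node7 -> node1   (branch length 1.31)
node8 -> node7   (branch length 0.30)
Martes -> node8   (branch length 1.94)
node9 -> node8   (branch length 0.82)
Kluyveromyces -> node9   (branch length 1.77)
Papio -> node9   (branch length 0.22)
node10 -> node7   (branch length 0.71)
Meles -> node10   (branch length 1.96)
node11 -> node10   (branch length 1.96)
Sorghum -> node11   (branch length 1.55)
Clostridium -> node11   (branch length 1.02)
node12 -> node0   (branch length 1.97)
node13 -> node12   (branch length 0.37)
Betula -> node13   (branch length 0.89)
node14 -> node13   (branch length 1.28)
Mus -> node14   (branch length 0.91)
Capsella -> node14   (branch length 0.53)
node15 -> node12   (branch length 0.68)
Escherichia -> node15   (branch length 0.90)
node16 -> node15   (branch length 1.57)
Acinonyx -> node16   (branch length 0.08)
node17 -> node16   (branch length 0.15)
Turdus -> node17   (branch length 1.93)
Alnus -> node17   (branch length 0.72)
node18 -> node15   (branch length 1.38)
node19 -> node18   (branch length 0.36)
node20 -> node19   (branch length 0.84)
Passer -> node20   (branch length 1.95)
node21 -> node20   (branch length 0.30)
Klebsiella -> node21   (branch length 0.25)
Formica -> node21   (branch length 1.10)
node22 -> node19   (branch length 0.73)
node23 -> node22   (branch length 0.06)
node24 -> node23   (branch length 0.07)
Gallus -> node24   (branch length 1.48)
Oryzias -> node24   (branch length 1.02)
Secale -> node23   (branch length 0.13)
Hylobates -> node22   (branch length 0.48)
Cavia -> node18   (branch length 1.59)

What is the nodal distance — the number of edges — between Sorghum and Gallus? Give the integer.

The MRCA of Sorghum and Gallus is the root of the tree.
From Sorghum up to that node: 5 branches. From Gallus up to the same node: 8 branches. Total: 5 + 8 = 13.

13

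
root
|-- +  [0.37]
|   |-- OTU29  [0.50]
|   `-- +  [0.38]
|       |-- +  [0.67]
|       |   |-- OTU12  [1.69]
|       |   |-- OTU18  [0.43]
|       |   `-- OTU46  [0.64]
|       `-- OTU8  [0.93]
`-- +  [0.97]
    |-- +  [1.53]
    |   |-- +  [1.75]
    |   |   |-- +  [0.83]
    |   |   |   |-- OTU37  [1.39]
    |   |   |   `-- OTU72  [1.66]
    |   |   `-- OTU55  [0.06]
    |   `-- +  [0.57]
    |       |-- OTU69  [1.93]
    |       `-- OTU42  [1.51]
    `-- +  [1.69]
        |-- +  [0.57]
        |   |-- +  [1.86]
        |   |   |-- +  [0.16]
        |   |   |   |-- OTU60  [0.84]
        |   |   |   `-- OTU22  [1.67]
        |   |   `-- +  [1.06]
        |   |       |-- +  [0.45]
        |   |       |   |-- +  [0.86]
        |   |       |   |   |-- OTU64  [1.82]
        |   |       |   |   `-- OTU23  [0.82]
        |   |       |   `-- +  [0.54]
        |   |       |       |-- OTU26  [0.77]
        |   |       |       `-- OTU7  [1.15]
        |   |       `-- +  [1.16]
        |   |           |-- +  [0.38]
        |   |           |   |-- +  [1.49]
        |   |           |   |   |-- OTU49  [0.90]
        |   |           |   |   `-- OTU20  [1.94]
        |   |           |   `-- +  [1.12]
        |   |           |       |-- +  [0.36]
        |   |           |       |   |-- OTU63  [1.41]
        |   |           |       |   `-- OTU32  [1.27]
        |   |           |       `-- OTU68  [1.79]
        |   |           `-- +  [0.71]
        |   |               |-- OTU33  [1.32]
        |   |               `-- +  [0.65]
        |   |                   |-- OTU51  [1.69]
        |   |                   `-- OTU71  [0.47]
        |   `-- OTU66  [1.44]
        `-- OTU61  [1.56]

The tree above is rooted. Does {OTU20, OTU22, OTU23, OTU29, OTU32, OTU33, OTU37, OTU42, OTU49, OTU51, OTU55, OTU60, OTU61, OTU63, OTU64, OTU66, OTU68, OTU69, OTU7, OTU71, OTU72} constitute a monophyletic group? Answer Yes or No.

No

The MRCA of the listed taxa is the root, so the smallest clade containing them is the whole tree.
That clade also contains OTU12, OTU18, OTU26, OTU46, OTU8, which are not in the proposed group, so the group is not monophyletic.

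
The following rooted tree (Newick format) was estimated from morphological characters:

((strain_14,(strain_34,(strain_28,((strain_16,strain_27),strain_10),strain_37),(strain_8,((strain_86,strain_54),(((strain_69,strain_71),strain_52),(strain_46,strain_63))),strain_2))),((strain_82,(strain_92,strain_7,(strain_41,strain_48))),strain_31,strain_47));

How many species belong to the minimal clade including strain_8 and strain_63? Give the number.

The MRCA of strain_8 and strain_63 is the node subtending (strain_8,((strain_86,strain_54),(((strain_69,strain_71),strain_52),(strain_46,strain_63))),strain_2).
That clade contains 9 terminal taxa: strain_2, strain_46, strain_52, strain_54, strain_63, strain_69, strain_71, strain_8, strain_86.

9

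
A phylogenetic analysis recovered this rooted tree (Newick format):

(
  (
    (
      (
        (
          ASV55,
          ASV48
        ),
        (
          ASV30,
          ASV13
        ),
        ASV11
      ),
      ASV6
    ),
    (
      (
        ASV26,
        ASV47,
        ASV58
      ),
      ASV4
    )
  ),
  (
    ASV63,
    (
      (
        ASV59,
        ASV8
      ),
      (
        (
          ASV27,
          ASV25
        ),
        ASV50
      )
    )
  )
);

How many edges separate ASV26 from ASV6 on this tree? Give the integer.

5

The MRCA of ASV26 and ASV6 is the node subtending ((((ASV55,ASV48),(ASV30,ASV13),ASV11),ASV6),((ASV26,ASV47,ASV58),ASV4)).
From ASV26 up to that node: 3 branches. From ASV6 up to the same node: 2 branches. Total: 3 + 2 = 5.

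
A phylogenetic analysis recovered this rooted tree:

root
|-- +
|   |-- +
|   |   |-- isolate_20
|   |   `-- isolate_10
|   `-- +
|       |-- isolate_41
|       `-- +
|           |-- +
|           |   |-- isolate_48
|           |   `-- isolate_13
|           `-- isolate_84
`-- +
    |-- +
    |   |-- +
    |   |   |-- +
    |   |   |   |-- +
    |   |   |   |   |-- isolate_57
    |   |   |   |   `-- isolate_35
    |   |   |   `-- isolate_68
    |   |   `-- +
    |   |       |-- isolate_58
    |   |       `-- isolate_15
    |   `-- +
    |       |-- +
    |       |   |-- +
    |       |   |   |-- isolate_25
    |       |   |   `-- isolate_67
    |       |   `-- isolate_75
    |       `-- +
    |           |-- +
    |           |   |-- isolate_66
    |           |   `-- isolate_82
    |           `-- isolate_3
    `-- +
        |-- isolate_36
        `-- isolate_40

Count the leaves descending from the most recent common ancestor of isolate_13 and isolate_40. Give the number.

19

The MRCA of isolate_13 and isolate_40 is the root, so the clade is the entire tree.
That clade contains 19 terminal taxa: isolate_10, isolate_13, isolate_15, isolate_20, isolate_25, isolate_3, isolate_35, isolate_36, isolate_40, isolate_41, isolate_48, isolate_57, isolate_58, isolate_66, isolate_67, isolate_68, isolate_75, isolate_82, isolate_84.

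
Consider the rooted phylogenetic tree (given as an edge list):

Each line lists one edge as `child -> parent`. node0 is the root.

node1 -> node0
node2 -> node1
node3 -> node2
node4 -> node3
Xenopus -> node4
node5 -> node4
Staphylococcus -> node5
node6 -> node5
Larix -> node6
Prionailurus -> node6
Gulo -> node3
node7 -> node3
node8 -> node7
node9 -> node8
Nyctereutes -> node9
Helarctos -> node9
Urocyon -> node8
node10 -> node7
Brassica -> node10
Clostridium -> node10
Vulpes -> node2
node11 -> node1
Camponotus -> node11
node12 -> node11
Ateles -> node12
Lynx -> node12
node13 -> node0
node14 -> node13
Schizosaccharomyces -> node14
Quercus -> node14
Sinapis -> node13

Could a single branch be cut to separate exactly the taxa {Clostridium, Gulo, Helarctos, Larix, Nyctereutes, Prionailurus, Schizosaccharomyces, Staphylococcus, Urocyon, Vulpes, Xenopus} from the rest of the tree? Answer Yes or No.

The MRCA of the listed taxa is the root, so the smallest clade containing them is the whole tree.
That clade also contains Ateles, Brassica, Camponotus, Lynx, Quercus, Sinapis, which are not in the proposed group, so the group is not monophyletic.

No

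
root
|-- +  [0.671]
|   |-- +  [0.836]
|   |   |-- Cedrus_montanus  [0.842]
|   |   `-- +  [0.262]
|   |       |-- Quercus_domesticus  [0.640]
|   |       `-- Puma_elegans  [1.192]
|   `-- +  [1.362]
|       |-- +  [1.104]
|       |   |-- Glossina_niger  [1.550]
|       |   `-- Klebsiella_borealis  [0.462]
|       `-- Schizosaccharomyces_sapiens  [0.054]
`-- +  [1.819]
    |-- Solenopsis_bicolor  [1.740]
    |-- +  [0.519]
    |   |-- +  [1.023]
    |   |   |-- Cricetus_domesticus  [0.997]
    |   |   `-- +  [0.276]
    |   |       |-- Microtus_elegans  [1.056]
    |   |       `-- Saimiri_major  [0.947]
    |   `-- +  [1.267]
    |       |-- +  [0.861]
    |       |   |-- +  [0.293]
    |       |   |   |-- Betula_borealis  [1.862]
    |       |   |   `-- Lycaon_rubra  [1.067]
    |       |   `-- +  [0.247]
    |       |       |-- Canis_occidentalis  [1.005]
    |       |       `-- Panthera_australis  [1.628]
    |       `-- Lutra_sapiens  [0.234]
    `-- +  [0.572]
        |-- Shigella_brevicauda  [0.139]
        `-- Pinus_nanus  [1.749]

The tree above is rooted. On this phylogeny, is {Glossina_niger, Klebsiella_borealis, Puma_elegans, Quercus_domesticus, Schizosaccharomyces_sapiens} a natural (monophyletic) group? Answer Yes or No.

No

The MRCA of the listed taxa subtends ((Cedrus_montanus,(Quercus_domesticus,Puma_elegans)),((Glossina_niger,Klebsiella_borealis),Schizosaccharomyces_sapiens)).
That clade also contains Cedrus_montanus, which is not in the proposed group, so the group is not monophyletic.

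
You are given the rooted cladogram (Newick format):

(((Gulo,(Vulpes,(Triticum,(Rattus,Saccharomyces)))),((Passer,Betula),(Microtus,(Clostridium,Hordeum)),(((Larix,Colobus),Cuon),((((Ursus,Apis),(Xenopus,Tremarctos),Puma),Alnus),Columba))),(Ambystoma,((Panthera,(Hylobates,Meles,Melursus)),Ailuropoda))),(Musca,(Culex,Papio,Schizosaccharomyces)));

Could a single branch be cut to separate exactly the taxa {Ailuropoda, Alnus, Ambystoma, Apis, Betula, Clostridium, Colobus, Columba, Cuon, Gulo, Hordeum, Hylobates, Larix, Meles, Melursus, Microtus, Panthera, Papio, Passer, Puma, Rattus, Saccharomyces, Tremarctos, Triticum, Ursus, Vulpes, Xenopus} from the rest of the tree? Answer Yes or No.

No

The MRCA of the listed taxa is the root, so the smallest clade containing them is the whole tree.
That clade also contains Culex, Musca, Schizosaccharomyces, which are not in the proposed group, so the group is not monophyletic.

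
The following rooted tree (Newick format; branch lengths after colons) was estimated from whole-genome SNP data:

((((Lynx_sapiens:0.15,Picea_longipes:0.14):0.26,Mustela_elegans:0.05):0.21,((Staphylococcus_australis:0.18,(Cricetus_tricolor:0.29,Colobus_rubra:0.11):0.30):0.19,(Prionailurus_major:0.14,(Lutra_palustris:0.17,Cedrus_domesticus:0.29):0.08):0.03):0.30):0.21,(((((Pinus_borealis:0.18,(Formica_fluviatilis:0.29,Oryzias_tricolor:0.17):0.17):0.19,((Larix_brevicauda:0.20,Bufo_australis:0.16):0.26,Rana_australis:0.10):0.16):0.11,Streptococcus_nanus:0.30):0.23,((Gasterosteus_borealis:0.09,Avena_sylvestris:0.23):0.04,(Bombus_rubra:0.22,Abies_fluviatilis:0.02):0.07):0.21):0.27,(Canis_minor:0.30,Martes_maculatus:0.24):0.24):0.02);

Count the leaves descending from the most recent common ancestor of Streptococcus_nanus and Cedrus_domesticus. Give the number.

22

The MRCA of Streptococcus_nanus and Cedrus_domesticus is the root, so the clade is the entire tree.
That clade contains 22 terminal taxa: Abies_fluviatilis, Avena_sylvestris, Bombus_rubra, Bufo_australis, Canis_minor, Cedrus_domesticus, Colobus_rubra, Cricetus_tricolor, Formica_fluviatilis, Gasterosteus_borealis, Larix_brevicauda, Lutra_palustris, Lynx_sapiens, Martes_maculatus, Mustela_elegans, Oryzias_tricolor, Picea_longipes, Pinus_borealis, Prionailurus_major, Rana_australis, Staphylococcus_australis, Streptococcus_nanus.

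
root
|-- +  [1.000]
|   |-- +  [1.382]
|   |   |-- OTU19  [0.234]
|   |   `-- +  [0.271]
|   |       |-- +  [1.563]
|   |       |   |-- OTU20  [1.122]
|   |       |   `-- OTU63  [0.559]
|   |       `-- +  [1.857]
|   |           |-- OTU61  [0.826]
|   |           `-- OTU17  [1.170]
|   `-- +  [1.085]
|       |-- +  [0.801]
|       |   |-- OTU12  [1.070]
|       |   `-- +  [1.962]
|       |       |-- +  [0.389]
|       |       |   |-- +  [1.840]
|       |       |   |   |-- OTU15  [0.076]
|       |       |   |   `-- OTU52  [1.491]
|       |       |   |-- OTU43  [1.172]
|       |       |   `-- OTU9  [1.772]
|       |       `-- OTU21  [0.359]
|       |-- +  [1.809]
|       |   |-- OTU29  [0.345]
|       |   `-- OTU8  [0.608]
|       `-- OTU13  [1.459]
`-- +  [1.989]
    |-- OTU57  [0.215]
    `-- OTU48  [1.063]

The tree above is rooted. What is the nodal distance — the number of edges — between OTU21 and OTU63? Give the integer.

8

The MRCA of OTU21 and OTU63 is the node subtending ((OTU19,((OTU20,OTU63),(OTU61,OTU17))),((OTU12,(((OTU15,OTU52),OTU43,OTU9),OTU21)),(OTU29,OTU8),OTU13)).
From OTU21 up to that node: 4 branches. From OTU63 up to the same node: 4 branches. Total: 4 + 4 = 8.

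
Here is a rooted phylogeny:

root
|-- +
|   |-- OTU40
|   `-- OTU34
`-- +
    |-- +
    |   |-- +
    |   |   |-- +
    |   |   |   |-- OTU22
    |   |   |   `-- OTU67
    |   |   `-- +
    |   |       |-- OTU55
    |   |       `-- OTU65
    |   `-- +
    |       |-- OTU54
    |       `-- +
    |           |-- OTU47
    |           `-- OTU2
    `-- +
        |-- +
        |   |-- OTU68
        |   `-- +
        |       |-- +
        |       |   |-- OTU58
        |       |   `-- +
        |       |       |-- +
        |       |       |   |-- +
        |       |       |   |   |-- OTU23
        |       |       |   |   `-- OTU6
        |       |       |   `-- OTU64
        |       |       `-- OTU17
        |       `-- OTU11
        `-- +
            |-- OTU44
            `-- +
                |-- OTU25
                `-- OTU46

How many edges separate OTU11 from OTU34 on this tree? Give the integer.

7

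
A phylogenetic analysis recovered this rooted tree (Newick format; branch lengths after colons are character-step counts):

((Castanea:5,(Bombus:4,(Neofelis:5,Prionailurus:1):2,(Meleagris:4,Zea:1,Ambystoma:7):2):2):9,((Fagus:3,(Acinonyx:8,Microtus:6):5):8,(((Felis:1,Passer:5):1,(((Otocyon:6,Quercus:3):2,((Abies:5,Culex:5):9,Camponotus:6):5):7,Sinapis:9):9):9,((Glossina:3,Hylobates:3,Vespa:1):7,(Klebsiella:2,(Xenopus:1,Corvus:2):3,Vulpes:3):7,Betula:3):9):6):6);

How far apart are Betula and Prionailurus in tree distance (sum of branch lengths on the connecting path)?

38

The path runs Betula → … → MRCA → … → Prionailurus; the MRCA is the root of the tree.
Branch lengths along that path: 3 + 9 + 6 + 6 + 9 + 2 + 2 + 1 = 38.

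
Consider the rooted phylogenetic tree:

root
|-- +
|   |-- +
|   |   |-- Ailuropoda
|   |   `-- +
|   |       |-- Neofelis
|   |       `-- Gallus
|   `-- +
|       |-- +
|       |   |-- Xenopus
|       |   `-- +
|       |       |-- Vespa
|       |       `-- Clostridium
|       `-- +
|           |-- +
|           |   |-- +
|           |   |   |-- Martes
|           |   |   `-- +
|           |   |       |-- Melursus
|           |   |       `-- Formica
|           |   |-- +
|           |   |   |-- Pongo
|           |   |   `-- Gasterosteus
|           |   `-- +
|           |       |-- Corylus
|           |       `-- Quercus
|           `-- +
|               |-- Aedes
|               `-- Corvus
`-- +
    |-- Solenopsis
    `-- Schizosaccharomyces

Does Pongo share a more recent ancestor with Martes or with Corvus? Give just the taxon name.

The MRCA of Pongo and Martes subtends ((Martes,(Melursus,Formica)),(Pongo,Gasterosteus),(Corylus,Quercus)) (7 taxa).
The MRCA of Pongo and Corvus subtends (((Martes,(Melursus,Formica)),(Pongo,Gasterosteus),(Corylus,Quercus)),(Aedes,Corvus)) (9 taxa).
The first is nested inside the second, so Pongo shares a more recent common ancestor with Martes.

Martes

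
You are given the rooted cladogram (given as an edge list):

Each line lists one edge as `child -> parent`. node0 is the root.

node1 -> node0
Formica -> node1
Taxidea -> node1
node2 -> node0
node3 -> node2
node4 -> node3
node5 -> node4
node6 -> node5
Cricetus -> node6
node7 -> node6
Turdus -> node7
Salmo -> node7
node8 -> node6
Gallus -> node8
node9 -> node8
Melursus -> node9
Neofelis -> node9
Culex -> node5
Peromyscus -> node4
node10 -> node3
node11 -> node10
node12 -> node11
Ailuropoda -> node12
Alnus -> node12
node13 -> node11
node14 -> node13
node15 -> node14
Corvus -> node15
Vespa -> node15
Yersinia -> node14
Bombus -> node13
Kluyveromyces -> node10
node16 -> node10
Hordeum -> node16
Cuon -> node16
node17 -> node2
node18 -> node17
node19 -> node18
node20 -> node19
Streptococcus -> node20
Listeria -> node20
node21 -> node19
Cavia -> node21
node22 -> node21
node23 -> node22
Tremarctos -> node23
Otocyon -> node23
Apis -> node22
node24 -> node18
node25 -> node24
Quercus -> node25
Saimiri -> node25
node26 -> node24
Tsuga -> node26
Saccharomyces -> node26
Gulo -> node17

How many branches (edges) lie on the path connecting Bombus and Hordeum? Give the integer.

The MRCA of Bombus and Hordeum is the node subtending (((Ailuropoda,Alnus),(((Corvus,Vespa),Yersinia),Bombus)),Kluyveromyces,(Hordeum,Cuon)).
From Bombus up to that node: 3 branches. From Hordeum up to the same node: 2 branches. Total: 3 + 2 = 5.

5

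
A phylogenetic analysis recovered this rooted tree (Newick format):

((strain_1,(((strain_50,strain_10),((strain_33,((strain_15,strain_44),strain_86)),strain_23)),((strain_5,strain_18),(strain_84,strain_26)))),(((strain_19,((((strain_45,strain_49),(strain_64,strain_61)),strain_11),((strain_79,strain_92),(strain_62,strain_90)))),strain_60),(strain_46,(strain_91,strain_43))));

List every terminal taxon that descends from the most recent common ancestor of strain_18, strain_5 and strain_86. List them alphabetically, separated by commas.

Tracing strain_18: it sits inside (strain_5,strain_18).
Tracing strain_5: it sits inside (strain_5,strain_18).
Tracing strain_86: it sits inside ((strain_15,strain_44),strain_86).
The smallest clade enclosing all 3 is (((strain_50,strain_10),((strain_33,((strain_15,strain_44),strain_86)),strain_23)),((strain_5,strain_18),(strain_84,strain_26))); the answer is its 11 terminal taxa in alphabetical order.

strain_10, strain_15, strain_18, strain_23, strain_26, strain_33, strain_44, strain_5, strain_50, strain_84, strain_86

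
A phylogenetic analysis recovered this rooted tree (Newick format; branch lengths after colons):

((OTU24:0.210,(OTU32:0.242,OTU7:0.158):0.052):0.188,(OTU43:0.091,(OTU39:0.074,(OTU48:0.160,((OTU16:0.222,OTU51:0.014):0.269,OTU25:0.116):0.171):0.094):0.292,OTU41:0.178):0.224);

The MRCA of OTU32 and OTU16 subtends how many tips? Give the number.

10

The MRCA of OTU32 and OTU16 is the root, so the clade is the entire tree.
That clade contains 10 terminal taxa: OTU16, OTU24, OTU25, OTU32, OTU39, OTU41, OTU43, OTU48, OTU51, OTU7.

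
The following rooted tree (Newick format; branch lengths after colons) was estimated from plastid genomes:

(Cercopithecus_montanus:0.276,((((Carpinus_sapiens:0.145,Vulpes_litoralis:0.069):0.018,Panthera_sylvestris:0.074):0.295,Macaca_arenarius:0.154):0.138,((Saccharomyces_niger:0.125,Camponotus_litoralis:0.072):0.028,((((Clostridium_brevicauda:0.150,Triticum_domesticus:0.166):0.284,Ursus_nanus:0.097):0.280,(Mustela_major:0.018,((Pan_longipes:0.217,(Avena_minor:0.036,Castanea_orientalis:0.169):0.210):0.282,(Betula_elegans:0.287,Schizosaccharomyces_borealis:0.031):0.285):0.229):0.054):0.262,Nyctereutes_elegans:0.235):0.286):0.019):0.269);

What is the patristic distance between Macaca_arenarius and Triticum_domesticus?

1.589

The path runs Macaca_arenarius → … → MRCA → … → Triticum_domesticus; the MRCA is the node subtending ((((Carpinus_sapiens,Vulpes_litoralis),Panthera_sylvestris),Macaca_arenarius),((Saccharomyces_niger,Camponotus_litoralis),((((Clostridium_brevicauda,Triticum_domesticus),Ursus_nanus),(Mustela_major,((Pan_longipes,(Avena_minor,Castanea_orientalis)),(Betula_elegans,Schizosaccharomyces_borealis)))),Nyctereutes_elegans))).
Branch lengths along that path: 0.154 + 0.138 + 0.019 + 0.286 + 0.262 + 0.280 + 0.284 + 0.166 = 1.589.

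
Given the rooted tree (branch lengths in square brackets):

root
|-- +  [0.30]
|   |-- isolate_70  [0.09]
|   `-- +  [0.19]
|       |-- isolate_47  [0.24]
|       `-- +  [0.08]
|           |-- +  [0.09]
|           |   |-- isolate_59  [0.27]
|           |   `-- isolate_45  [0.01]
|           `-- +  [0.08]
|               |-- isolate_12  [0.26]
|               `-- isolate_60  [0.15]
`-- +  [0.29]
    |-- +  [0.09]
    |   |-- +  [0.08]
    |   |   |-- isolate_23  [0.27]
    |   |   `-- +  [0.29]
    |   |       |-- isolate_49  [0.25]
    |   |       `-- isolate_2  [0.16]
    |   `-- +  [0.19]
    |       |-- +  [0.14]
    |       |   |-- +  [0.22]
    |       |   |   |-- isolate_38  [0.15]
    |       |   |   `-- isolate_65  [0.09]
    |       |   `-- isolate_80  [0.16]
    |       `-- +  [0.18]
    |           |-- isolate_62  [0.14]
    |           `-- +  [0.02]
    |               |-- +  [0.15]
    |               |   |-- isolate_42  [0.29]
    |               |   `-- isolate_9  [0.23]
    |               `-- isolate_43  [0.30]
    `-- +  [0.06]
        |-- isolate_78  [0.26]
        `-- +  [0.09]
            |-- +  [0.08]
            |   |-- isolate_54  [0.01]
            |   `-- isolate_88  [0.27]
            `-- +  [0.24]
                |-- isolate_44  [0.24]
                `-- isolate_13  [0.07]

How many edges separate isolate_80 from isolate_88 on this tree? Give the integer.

8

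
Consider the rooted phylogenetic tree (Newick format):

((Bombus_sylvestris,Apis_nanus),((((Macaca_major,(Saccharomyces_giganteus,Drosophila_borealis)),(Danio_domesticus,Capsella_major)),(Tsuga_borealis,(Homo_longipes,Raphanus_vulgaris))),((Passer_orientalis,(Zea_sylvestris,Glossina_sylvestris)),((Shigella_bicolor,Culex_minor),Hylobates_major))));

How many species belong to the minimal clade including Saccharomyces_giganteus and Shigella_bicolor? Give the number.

14

The MRCA of Saccharomyces_giganteus and Shigella_bicolor is the node subtending ((((Macaca_major,(Saccharomyces_giganteus,Drosophila_borealis)),(Danio_domesticus,Capsella_major)),(Tsuga_borealis,(Homo_longipes,Raphanus_vulgaris))),((Passer_orientalis,(Zea_sylvestris,Glossina_sylvestris)),((Shigella_bicolor,Culex_minor),Hylobates_major))).
That clade contains 14 terminal taxa: Capsella_major, Culex_minor, Danio_domesticus, Drosophila_borealis, Glossina_sylvestris, Homo_longipes, Hylobates_major, Macaca_major, Passer_orientalis, Raphanus_vulgaris, Saccharomyces_giganteus, Shigella_bicolor, Tsuga_borealis, Zea_sylvestris.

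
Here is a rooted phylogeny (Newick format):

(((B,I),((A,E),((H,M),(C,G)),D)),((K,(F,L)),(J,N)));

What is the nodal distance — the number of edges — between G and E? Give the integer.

5

The MRCA of G and E is the node subtending ((A,E),((H,M),(C,G)),D).
From G up to that node: 3 branches. From E up to the same node: 2 branches. Total: 3 + 2 = 5.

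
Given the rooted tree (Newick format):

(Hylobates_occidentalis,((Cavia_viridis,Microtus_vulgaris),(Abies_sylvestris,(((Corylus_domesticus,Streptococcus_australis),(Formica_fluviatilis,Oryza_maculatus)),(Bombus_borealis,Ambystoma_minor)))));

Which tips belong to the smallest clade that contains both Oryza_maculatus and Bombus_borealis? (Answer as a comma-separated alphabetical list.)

Tracing Oryza_maculatus: it sits inside (Formica_fluviatilis,Oryza_maculatus).
Tracing Bombus_borealis: it sits inside (Bombus_borealis,Ambystoma_minor).
The smallest clade enclosing both is (((Corylus_domesticus,Streptococcus_australis),(Formica_fluviatilis,Oryza_maculatus)),(Bombus_borealis,Ambystoma_minor)); the answer is its 6 terminal taxa in alphabetical order.

Ambystoma_minor, Bombus_borealis, Corylus_domesticus, Formica_fluviatilis, Oryza_maculatus, Streptococcus_australis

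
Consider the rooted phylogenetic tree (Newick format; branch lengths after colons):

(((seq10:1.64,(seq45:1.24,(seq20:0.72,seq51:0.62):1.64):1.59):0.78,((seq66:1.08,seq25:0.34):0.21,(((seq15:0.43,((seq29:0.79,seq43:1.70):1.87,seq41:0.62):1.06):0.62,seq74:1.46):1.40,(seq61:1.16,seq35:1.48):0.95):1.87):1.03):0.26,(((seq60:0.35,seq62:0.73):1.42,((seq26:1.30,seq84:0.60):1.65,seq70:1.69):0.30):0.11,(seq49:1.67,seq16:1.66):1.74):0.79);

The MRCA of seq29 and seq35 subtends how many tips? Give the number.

7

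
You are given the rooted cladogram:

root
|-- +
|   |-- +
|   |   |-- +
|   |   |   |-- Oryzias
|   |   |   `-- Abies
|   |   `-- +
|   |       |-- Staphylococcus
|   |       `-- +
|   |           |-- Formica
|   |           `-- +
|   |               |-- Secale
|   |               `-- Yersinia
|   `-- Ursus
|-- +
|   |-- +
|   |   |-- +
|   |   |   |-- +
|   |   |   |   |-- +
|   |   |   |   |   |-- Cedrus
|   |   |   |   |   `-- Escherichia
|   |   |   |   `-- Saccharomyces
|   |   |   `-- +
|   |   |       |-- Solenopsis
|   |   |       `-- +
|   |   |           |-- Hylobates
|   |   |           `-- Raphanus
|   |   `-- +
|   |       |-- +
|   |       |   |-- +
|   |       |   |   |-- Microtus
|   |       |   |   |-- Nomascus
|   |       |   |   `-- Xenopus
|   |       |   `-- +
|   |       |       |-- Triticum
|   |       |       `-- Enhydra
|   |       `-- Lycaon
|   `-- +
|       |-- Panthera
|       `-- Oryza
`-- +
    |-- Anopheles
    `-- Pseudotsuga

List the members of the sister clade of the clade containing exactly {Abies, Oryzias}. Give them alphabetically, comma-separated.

Formica, Secale, Staphylococcus, Yersinia

The clade containing exactly {Abies, Oryzias} attaches to the tree at the node subtending ((Oryzias,Abies),(Staphylococcus,(Formica,(Secale,Yersinia)))).
The other lineage descending from that same node — the sister group — is (Staphylococcus,(Formica,(Secale,Yersinia))); its 4 tips in alphabetical order are the answer.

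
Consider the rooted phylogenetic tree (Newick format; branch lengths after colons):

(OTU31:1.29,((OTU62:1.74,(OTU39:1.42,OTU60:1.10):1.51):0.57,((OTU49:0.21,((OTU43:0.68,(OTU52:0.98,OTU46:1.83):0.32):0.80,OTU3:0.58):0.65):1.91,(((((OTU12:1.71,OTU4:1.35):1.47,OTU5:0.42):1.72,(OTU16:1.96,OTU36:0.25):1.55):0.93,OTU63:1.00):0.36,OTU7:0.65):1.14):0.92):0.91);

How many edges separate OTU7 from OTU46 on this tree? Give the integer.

The MRCA of OTU7 and OTU46 is the node subtending ((OTU49,((OTU43,(OTU52,OTU46)),OTU3)),(((((OTU12,OTU4),OTU5),(OTU16,OTU36)),OTU63),OTU7)).
From OTU7 up to that node: 2 branches. From OTU46 up to the same node: 5 branches. Total: 2 + 5 = 7.

7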